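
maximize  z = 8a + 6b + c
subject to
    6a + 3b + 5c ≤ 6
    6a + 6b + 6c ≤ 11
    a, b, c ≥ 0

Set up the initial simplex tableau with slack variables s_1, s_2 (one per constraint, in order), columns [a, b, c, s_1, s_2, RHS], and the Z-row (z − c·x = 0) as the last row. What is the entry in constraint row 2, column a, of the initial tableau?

Constraint 2 has coefficient 6 on a.

6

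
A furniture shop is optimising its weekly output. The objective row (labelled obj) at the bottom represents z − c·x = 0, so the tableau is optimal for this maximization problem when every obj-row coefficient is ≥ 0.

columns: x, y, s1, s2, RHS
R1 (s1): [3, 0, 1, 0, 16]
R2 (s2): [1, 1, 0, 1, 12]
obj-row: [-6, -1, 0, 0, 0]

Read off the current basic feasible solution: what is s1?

16

s1 is basic (row 1); its value is the RHS of that row, 16.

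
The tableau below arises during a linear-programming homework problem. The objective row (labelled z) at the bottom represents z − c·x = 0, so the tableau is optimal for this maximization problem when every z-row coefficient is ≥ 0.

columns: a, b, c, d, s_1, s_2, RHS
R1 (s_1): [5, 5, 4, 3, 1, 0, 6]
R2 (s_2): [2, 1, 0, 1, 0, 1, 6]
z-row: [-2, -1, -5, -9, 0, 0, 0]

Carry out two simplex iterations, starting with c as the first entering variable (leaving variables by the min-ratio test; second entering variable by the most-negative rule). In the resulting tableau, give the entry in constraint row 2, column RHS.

4

Ratio test on column c — row 1: 6/4 = 3/2; row 2: entry 0 ≤ 0. Minimum is 3/2 at row 1 (s_1 leaves); pivot element 4.
Divide row 1 by 4; eliminate column c from the other rows.
Second iteration: most negative z-row entry is -21/4 in column d, so d enters.
Ratio test on column d — row 1: (3/2)/(3/4) = 2; row 2: 6/1 = 6. Minimum is 2 at row 1 (c leaves); pivot element 3/4.
Divide row 1 by 3/4; eliminate column d from the other rows.
After both pivots, the entry at constraint row 2, column RHS is 4.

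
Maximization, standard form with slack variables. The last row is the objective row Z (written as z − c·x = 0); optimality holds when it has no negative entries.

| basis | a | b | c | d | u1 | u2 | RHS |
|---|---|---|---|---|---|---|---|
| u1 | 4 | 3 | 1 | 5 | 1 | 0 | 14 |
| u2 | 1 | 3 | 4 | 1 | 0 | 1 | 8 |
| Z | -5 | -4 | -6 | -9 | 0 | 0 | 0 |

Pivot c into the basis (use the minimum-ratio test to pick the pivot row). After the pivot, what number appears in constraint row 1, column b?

9/4

Ratio test on column c — row 1: 14/1 = 14; row 2: 8/4 = 2. Minimum is 2 at row 2 (u2 leaves); pivot element 4.
Divide row 2 by 4; eliminate column c from the other rows.
Row 1 update in column b: 3 − 1·(3/4) = 9/4.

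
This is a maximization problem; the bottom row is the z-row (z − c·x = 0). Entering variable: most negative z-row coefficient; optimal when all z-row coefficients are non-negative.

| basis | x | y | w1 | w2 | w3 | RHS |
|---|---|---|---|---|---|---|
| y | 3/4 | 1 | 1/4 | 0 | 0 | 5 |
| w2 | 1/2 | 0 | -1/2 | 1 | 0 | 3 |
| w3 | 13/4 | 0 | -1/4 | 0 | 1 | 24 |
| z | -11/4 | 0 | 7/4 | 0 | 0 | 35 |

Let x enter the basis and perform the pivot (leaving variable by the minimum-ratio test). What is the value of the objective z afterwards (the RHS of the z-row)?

Ratio test on column x — row 1: 5/(3/4) = 20/3; row 2: 3/(1/2) = 6; row 3: 24/(13/4) = 96/13. Minimum is 6 at row 2 (w2 leaves); pivot element 1/2.
Pivot on row 2; the z-row RHS becomes 35 − (-11/4)·6 = 103/2.

103/2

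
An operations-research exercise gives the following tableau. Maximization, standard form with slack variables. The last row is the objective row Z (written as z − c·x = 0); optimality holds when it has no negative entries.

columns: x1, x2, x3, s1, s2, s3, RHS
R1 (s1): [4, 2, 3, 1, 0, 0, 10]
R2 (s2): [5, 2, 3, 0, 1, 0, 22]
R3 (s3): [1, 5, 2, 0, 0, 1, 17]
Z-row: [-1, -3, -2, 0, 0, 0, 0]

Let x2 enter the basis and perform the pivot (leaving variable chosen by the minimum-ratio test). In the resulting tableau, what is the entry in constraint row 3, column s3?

Ratio test on column x2 — row 1: 10/2 = 5; row 2: 22/2 = 11; row 3: 17/5 = 17/5. Minimum is 17/5 at row 3 (s3 leaves); pivot element 5.
Divide row 3 by 5; eliminate column x2 from the other rows.
In the new row 3, the s3 entry is the old entry divided by the pivot: 1/5 = 1/5.

1/5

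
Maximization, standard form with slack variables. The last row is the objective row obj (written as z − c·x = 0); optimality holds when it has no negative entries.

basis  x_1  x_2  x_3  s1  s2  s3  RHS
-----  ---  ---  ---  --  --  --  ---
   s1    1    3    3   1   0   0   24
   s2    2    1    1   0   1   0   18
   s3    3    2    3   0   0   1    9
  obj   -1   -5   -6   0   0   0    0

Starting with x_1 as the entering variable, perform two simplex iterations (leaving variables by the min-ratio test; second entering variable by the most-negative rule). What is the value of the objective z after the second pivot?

Ratio test on column x_1 — row 1: 24/1 = 24; row 2: 18/2 = 9; row 3: 9/3 = 3. Minimum is 3 at row 3 (s3 leaves); pivot element 3.
Pivot on row 3; the obj-row RHS becomes 0 − (-1)·3 = 3.
Next entering variable (most negative obj-row entry -5): x_3.
Ratio test on column x_3 — row 1: 21/2 = 21/2; row 2: entry -1 ≤ 0; row 3: 3/1 = 3. Minimum is 3 at row 3 (x_1 leaves); pivot element 1.
After the second pivot the obj-row RHS is 3 − (-5)·3 = 18.

18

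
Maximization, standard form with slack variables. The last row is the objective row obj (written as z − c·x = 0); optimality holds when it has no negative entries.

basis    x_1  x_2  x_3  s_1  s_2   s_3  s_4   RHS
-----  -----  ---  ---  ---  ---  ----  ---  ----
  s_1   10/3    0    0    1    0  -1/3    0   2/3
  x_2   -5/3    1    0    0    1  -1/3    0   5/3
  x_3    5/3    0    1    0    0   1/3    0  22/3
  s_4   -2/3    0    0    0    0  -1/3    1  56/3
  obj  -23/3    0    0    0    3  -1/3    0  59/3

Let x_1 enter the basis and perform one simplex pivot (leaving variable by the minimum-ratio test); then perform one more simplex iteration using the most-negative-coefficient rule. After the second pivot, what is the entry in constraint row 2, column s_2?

Ratio test on column x_1 — row 1: (2/3)/(10/3) = 1/5; row 2: entry -5/3 ≤ 0; row 3: (22/3)/(5/3) = 22/5; row 4: entry -2/3 ≤ 0. Minimum is 1/5 at row 1 (s_1 leaves); pivot element 10/3.
Divide row 1 by 10/3; eliminate column x_1 from the other rows.
Second iteration: most negative obj-row entry is -11/10 in column s_3, so s_3 enters.
Ratio test on column s_3 — row 1: entry -1/10 ≤ 0; row 2: entry -1/2 ≤ 0; row 3: 7/(1/2) = 14; row 4: entry -2/5 ≤ 0. Minimum is 14 at row 3 (x_3 leaves); pivot element 1/2.
Divide row 3 by 1/2; eliminate column s_3 from the other rows.
After both pivots, the entry at constraint row 2, column s_2 is 1.

1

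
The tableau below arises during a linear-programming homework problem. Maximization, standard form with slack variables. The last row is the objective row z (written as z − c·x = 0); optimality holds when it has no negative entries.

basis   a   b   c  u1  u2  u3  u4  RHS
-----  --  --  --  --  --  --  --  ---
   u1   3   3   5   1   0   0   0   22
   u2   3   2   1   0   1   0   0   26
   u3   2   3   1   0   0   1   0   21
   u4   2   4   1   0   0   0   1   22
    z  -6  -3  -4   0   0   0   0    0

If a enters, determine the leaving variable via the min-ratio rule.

u1

Column a entries and ratios — u1: 22/3 = 22/3; u2: 26/3 = 26/3; u3: 21/2 = 21/2; u4: 22/2 = 11.
Smallest ratio is 22/3 in the row of u1, so u1 leaves.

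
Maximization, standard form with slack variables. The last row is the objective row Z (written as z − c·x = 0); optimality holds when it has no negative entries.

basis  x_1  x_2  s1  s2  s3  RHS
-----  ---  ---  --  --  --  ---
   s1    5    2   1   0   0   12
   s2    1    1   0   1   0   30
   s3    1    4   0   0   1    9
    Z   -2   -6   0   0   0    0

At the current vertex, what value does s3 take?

s3 is basic (row 3); its value is the RHS of that row, 9.

9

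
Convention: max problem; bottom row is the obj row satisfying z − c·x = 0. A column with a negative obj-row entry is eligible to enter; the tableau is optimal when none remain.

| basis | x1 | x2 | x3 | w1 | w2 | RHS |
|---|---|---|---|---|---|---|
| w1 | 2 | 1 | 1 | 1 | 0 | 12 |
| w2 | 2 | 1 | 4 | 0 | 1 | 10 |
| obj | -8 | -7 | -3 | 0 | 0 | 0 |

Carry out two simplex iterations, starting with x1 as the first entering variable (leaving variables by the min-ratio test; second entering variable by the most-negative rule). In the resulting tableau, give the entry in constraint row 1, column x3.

-3

Ratio test on column x1 — row 1: 12/2 = 6; row 2: 10/2 = 5. Minimum is 5 at row 2 (w2 leaves); pivot element 2.
Divide row 2 by 2; eliminate column x1 from the other rows.
Second iteration: most negative obj-row entry is -3 in column x2, so x2 enters.
Ratio test on column x2 — row 1: entry 0 ≤ 0; row 2: 5/(1/2) = 10. Minimum is 10 at row 2 (x1 leaves); pivot element 1/2.
Divide row 2 by 1/2; eliminate column x2 from the other rows.
After both pivots, the entry at constraint row 1, column x3 is -3.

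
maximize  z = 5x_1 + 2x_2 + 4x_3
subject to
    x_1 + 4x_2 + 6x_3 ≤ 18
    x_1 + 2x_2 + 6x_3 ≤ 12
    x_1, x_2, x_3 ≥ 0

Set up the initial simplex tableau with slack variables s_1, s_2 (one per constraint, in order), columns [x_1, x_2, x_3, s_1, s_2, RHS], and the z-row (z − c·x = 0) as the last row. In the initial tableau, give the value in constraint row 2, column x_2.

2

Constraint 2 has coefficient 2 on x_2.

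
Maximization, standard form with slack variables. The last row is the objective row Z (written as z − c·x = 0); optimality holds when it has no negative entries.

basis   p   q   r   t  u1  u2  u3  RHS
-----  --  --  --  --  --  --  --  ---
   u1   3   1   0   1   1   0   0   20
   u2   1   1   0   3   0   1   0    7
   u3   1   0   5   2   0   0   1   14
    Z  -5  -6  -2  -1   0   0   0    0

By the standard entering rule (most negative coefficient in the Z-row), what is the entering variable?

q

Negative Z-row entries: p: -5, q: -6, r: -2, t: -1.
The most negative is -6 in column q, so q enters.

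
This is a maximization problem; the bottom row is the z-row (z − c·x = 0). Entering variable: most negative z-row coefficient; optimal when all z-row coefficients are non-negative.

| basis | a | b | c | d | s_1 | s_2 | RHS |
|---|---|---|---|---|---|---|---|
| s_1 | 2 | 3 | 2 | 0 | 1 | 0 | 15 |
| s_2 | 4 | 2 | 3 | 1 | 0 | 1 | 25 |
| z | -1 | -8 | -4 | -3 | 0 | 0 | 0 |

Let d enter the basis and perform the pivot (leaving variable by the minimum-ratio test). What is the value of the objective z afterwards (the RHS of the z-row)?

Ratio test on column d — row 1: entry 0 ≤ 0; row 2: 25/1 = 25. Minimum is 25 at row 2 (s_2 leaves); pivot element 1.
Pivot on row 2; the z-row RHS becomes 0 − (-3)·25 = 75.

75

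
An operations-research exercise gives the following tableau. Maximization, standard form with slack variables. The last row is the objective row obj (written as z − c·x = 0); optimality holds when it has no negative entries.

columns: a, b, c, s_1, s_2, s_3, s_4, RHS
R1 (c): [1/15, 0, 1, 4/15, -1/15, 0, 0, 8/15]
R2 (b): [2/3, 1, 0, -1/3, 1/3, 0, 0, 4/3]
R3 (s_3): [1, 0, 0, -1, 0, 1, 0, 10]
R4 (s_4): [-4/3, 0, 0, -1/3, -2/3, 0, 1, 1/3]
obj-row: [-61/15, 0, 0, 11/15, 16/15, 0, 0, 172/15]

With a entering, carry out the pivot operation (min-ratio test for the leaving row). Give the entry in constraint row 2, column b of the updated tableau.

3/2

Ratio test on column a — row 1: (8/15)/(1/15) = 8; row 2: (4/3)/(2/3) = 2; row 3: 10/1 = 10; row 4: entry -4/3 ≤ 0. Minimum is 2 at row 2 (b leaves); pivot element 2/3.
Divide row 2 by 2/3; eliminate column a from the other rows.
In the new row 2, the b entry is the old entry divided by the pivot: 1/(2/3) = 3/2.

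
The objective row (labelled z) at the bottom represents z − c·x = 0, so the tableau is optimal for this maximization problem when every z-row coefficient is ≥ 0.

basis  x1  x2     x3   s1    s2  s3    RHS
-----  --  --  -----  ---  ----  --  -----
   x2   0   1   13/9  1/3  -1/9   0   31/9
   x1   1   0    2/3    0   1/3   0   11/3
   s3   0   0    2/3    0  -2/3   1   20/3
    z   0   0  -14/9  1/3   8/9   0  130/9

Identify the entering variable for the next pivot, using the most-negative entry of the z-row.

Negative z-row entries: x3: -14/9.
The most negative is -14/9 in column x3, so x3 enters.

x3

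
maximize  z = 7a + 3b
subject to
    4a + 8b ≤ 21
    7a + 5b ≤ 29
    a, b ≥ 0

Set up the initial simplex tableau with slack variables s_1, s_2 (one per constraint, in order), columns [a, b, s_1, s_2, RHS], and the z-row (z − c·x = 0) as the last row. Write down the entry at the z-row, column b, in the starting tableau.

The z-row carries the negated objective coefficients: the b entry is -3.

-3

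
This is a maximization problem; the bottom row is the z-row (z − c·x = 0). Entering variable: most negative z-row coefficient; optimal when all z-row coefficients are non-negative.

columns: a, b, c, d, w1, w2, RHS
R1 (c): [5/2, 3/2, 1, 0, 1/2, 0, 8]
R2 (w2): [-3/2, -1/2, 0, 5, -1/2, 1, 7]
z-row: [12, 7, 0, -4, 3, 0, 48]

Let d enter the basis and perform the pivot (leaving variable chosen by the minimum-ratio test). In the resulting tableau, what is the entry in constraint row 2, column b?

Ratio test on column d — row 1: entry 0 ≤ 0; row 2: 7/5 = 7/5. Minimum is 7/5 at row 2 (w2 leaves); pivot element 5.
Divide row 2 by 5; eliminate column d from the other rows.
In the new row 2, the b entry is the old entry divided by the pivot: (-1/2)/5 = -1/10.

-1/10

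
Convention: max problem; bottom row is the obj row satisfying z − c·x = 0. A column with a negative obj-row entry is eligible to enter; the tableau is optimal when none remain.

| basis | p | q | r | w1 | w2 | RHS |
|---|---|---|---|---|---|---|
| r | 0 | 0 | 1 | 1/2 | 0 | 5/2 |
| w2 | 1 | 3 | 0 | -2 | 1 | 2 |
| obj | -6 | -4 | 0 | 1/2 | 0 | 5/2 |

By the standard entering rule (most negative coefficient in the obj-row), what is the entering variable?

p

Negative obj-row entries: p: -6, q: -4.
The most negative is -6 in column p, so p enters.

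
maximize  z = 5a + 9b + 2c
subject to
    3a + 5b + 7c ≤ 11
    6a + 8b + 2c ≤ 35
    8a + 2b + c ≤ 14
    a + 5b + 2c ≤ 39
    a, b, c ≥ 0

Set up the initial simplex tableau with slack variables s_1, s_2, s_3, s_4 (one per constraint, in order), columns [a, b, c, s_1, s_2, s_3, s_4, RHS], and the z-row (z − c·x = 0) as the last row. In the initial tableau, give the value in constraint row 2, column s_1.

0

Slack s_1 belongs to constraint 1; its column is the unit vector e_1, so the entry in row 2 is 0.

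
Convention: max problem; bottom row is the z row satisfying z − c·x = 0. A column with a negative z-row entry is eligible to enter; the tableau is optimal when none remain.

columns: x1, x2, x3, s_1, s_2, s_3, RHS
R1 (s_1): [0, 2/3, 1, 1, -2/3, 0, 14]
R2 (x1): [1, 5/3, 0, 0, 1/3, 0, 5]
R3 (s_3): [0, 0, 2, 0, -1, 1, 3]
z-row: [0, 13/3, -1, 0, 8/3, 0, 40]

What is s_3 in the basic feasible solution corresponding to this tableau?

3

s_3 is basic (row 3); its value is the RHS of that row, 3.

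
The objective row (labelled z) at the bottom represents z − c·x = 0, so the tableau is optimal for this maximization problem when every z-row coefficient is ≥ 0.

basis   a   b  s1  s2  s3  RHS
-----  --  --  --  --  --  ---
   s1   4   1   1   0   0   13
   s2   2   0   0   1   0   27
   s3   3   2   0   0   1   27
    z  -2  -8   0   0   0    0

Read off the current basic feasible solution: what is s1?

s1 is basic (row 1); its value is the RHS of that row, 13.

13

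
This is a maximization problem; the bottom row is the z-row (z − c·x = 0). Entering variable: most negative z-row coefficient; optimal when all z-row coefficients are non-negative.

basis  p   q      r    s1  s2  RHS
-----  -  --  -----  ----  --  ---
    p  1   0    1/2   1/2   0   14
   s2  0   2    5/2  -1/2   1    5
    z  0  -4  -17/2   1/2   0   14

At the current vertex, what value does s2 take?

5

s2 is basic (row 2); its value is the RHS of that row, 5.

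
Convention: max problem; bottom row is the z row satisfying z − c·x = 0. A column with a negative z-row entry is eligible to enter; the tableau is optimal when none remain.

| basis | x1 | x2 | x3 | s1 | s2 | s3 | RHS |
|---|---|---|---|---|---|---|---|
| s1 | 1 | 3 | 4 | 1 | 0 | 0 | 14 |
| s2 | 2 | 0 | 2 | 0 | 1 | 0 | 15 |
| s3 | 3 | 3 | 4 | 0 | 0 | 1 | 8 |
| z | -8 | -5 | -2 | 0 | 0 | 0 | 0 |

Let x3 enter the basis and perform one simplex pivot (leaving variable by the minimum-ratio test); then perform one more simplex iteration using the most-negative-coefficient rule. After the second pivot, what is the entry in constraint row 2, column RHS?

29/3

Ratio test on column x3 — row 1: 14/4 = 7/2; row 2: 15/2 = 15/2; row 3: 8/4 = 2. Minimum is 2 at row 3 (s3 leaves); pivot element 4.
Divide row 3 by 4; eliminate column x3 from the other rows.
Second iteration: most negative z-row entry is -13/2 in column x1, so x1 enters.
Ratio test on column x1 — row 1: entry -2 ≤ 0; row 2: 11/(1/2) = 22; row 3: 2/(3/4) = 8/3. Minimum is 8/3 at row 3 (x3 leaves); pivot element 3/4.
Divide row 3 by 3/4; eliminate column x1 from the other rows.
After both pivots, the entry at constraint row 2, column RHS is 29/3.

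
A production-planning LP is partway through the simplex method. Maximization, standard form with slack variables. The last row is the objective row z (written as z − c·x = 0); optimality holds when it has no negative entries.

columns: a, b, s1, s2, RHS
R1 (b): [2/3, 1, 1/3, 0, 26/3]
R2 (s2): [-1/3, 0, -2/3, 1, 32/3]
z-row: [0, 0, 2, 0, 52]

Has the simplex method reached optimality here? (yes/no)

yes

Every z-row coefficient is ≥ 0, so the tableau is optimal.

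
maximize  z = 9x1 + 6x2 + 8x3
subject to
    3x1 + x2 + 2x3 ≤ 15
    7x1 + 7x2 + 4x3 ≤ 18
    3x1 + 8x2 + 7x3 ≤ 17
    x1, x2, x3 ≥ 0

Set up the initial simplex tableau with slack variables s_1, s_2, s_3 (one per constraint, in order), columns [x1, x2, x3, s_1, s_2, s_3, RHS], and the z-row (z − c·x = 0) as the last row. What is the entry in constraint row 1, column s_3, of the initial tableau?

0

Slack s_3 belongs to constraint 3; its column is the unit vector e_3, so the entry in row 1 is 0.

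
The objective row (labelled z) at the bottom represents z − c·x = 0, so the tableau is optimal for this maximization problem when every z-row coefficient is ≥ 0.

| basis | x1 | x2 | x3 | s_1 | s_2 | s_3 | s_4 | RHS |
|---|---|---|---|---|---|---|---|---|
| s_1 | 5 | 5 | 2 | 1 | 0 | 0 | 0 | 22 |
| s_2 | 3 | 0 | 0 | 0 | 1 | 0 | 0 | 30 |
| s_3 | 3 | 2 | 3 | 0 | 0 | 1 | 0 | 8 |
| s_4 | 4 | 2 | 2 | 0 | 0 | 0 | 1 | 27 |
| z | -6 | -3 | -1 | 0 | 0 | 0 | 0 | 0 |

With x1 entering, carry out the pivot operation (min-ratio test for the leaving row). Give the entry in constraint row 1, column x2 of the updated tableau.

5/3

Ratio test on column x1 — row 1: 22/5 = 22/5; row 2: 30/3 = 10; row 3: 8/3 = 8/3; row 4: 27/4 = 27/4. Minimum is 8/3 at row 3 (s_3 leaves); pivot element 3.
Divide row 3 by 3; eliminate column x1 from the other rows.
Row 1 update in column x2: 5 − 5·(2/3) = 5/3.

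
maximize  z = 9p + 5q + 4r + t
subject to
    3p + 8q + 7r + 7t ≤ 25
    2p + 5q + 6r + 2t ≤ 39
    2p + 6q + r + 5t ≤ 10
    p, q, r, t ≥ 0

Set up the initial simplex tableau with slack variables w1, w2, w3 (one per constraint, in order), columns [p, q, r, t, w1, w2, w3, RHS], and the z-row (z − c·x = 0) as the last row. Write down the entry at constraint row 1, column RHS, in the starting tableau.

25

The RHS of constraint 1 is b_1 = 25.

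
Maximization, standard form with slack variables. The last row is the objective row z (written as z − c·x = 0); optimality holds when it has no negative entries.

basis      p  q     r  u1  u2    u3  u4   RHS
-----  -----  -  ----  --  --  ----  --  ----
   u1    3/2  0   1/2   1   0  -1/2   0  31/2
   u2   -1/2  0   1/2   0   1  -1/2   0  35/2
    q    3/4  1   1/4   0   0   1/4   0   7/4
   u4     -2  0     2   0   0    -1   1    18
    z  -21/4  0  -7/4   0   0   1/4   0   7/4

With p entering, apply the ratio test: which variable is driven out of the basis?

Column p entries and ratios — u1: (31/2)/(3/2) = 31/3; u2: -1/2 ≤ 0, skip; q: (7/4)/(3/4) = 7/3; u4: -2 ≤ 0, skip.
Smallest ratio is 7/3 in the row of q, so q leaves.

q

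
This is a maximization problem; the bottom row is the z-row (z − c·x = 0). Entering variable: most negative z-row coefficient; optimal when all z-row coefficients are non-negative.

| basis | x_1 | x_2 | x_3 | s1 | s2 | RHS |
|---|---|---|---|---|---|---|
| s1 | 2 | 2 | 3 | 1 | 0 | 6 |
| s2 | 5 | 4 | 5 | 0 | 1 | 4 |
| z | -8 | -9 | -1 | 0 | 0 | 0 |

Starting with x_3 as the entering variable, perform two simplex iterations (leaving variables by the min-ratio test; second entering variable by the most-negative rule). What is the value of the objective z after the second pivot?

Ratio test on column x_3 — row 1: 6/3 = 2; row 2: 4/5 = 4/5. Minimum is 4/5 at row 2 (s2 leaves); pivot element 5.
Pivot on row 2; the z-row RHS becomes 0 − (-1)·(4/5) = 4/5.
Next entering variable (most negative z-row entry -41/5): x_2.
Ratio test on column x_2 — row 1: entry -2/5 ≤ 0; row 2: (4/5)/(4/5) = 1. Minimum is 1 at row 2 (x_3 leaves); pivot element 4/5.
After the second pivot the z-row RHS is 4/5 − (-41/5)·1 = 9.

9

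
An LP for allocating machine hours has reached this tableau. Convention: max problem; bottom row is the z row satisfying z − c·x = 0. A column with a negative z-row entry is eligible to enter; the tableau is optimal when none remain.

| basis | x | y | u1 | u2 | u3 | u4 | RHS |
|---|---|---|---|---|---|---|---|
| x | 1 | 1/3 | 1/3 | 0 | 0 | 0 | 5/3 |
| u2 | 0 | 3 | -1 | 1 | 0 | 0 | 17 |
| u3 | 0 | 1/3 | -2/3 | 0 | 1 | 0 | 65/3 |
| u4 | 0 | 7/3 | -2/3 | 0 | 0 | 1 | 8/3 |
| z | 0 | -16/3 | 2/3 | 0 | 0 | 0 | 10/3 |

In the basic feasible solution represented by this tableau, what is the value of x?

5/3

x is basic (row 1); its value is the RHS of that row, 5/3.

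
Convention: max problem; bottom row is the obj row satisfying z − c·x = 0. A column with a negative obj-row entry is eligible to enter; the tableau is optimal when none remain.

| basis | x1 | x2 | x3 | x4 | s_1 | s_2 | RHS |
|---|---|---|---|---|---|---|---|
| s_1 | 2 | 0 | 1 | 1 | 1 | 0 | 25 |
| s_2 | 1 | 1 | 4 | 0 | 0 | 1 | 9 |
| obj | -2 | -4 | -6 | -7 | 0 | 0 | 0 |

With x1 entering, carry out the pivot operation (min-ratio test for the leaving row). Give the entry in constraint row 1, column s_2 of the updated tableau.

-2

Ratio test on column x1 — row 1: 25/2 = 25/2; row 2: 9/1 = 9. Minimum is 9 at row 2 (s_2 leaves); pivot element 1.
Divide row 2 by 1; eliminate column x1 from the other rows.
Row 1 update in column s_2: 0 − 2·1 = -2.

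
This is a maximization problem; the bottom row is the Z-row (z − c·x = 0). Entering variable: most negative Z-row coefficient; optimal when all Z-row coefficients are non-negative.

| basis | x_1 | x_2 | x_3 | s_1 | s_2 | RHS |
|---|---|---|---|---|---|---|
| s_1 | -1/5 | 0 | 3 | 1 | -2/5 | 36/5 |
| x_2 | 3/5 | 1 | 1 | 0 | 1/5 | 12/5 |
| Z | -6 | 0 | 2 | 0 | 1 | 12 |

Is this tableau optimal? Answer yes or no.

The Z-row has a negative entry -6 in column x_1, so it is not optimal.

no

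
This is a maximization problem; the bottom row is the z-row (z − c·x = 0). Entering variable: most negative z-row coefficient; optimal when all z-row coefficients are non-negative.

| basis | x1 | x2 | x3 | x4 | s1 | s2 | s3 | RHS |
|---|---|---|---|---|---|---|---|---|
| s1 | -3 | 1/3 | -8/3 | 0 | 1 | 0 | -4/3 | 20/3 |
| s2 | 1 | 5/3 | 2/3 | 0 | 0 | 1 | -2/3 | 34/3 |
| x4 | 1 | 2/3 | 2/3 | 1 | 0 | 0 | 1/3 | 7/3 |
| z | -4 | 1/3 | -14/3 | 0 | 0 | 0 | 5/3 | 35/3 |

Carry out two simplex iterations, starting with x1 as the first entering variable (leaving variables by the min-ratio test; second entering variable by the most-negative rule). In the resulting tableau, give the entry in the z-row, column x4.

7

Ratio test on column x1 — row 1: entry -3 ≤ 0; row 2: (34/3)/1 = 34/3; row 3: (7/3)/1 = 7/3. Minimum is 7/3 at row 3 (x4 leaves); pivot element 1.
Divide row 3 by 1; eliminate column x1 from the other rows.
Second iteration: most negative z-row entry is -2 in column x3, so x3 enters.
Ratio test on column x3 — row 1: entry -2/3 ≤ 0; row 2: entry 0 ≤ 0; row 3: (7/3)/(2/3) = 7/2. Minimum is 7/2 at row 3 (x1 leaves); pivot element 2/3.
Divide row 3 by 2/3; eliminate column x3 from the other rows.
After both pivots, the entry at the z-row, column x4 is 7.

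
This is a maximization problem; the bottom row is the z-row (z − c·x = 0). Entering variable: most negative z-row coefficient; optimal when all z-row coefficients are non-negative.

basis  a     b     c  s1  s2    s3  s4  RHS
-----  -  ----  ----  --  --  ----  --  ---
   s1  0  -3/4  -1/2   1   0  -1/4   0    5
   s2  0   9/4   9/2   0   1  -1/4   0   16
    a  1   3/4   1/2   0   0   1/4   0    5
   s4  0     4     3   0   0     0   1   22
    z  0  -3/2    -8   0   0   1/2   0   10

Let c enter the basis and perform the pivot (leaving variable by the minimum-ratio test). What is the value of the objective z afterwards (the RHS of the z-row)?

Ratio test on column c — row 1: entry -1/2 ≤ 0; row 2: 16/(9/2) = 32/9; row 3: 5/(1/2) = 10; row 4: 22/3 = 22/3. Minimum is 32/9 at row 2 (s2 leaves); pivot element 9/2.
Pivot on row 2; the z-row RHS becomes 10 − (-8)·(32/9) = 346/9.

346/9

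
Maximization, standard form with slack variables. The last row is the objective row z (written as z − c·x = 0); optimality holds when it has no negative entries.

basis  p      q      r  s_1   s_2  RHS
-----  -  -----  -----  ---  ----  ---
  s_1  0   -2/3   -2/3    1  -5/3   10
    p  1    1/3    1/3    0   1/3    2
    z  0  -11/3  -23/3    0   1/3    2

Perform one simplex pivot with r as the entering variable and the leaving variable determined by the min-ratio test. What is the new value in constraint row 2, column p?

3

Ratio test on column r — row 1: entry -2/3 ≤ 0; row 2: 2/(1/3) = 6. Minimum is 6 at row 2 (p leaves); pivot element 1/3.
Divide row 2 by 1/3; eliminate column r from the other rows.
In the new row 2, the p entry is the old entry divided by the pivot: 1/(1/3) = 3.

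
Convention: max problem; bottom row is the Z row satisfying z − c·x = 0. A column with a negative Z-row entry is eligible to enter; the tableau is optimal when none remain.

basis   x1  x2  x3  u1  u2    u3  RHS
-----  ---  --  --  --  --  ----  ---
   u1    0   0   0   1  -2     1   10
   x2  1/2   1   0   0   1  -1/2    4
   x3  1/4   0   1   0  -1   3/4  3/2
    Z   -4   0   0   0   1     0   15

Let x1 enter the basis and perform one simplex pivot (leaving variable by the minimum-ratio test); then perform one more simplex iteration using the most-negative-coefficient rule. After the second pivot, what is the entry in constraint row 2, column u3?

Ratio test on column x1 — row 1: entry 0 ≤ 0; row 2: 4/(1/2) = 8; row 3: (3/2)/(1/4) = 6. Minimum is 6 at row 3 (x3 leaves); pivot element 1/4.
Divide row 3 by 1/4; eliminate column x1 from the other rows.
Second iteration: most negative Z-row entry is -15 in column u2, so u2 enters.
Ratio test on column u2 — row 1: entry -2 ≤ 0; row 2: 1/3 = 1/3; row 3: entry -4 ≤ 0. Minimum is 1/3 at row 2 (x2 leaves); pivot element 3.
Divide row 2 by 3; eliminate column u2 from the other rows.
After both pivots, the entry at constraint row 2, column u3 is -2/3.

-2/3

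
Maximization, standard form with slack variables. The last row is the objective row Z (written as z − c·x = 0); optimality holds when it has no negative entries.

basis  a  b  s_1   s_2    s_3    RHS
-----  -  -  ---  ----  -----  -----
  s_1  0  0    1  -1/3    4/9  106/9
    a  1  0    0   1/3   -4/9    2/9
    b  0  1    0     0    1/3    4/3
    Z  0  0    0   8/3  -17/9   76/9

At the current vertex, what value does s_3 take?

s_3 is not in the basis, so in the current basic feasible solution s_3 = 0.

0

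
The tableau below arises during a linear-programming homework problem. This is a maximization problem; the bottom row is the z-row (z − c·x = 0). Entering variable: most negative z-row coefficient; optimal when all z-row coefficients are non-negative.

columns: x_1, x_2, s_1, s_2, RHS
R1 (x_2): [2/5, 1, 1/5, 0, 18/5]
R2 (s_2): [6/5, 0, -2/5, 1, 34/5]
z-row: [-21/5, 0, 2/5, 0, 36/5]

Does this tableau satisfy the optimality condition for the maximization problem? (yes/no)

The z-row has a negative entry -21/5 in column x_1, so it is not optimal.

no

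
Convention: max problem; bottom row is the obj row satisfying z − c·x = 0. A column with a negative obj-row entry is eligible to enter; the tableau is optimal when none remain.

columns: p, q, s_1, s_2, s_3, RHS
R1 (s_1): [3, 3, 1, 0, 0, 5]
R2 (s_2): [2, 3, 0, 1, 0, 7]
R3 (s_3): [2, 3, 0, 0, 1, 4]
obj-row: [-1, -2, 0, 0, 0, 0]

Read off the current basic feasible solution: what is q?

q is not in the basis, so in the current basic feasible solution q = 0.

0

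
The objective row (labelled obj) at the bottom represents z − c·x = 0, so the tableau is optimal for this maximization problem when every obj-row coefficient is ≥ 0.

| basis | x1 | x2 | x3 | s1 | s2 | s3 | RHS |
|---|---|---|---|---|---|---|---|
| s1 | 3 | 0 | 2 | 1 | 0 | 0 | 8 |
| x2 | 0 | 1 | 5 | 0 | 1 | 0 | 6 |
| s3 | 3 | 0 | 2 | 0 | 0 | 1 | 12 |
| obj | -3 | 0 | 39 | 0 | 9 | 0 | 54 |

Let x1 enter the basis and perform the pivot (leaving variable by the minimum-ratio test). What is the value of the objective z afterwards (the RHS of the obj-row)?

Ratio test on column x1 — row 1: 8/3 = 8/3; row 2: entry 0 ≤ 0; row 3: 12/3 = 4. Minimum is 8/3 at row 1 (s1 leaves); pivot element 3.
Pivot on row 1; the obj-row RHS becomes 54 − (-3)·(8/3) = 62.

62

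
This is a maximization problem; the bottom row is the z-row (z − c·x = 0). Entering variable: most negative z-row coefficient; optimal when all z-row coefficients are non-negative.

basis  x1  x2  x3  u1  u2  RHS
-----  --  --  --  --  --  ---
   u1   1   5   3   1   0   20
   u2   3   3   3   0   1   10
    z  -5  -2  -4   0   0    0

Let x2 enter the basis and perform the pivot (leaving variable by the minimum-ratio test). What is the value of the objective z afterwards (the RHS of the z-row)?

20/3

Ratio test on column x2 — row 1: 20/5 = 4; row 2: 10/3 = 10/3. Minimum is 10/3 at row 2 (u2 leaves); pivot element 3.
Pivot on row 2; the z-row RHS becomes 0 − (-2)·(10/3) = 20/3.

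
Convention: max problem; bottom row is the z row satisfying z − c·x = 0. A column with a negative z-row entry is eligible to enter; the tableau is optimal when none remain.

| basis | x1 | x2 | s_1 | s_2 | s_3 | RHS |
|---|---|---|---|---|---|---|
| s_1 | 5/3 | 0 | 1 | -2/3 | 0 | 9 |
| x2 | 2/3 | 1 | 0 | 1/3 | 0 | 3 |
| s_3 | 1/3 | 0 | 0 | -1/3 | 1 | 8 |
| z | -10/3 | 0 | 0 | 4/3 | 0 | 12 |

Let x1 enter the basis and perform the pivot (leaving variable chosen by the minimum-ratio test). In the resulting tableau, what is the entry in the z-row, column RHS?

27

Ratio test on column x1 — row 1: 9/(5/3) = 27/5; row 2: 3/(2/3) = 9/2; row 3: 8/(1/3) = 24. Minimum is 9/2 at row 2 (x2 leaves); pivot element 2/3.
Divide row 2 by 2/3; eliminate column x1 from the other rows.
z-row update in column RHS: 12 − (-10/3)·(9/2) = 27.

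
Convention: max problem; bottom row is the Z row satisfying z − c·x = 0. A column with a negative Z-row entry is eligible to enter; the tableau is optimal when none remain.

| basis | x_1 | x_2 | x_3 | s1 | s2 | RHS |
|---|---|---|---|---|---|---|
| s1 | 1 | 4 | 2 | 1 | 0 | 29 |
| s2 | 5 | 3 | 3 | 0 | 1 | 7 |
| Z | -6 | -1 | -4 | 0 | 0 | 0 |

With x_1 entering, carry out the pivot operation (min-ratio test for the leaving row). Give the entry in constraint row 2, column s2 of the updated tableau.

Ratio test on column x_1 — row 1: 29/1 = 29; row 2: 7/5 = 7/5. Minimum is 7/5 at row 2 (s2 leaves); pivot element 5.
Divide row 2 by 5; eliminate column x_1 from the other rows.
In the new row 2, the s2 entry is the old entry divided by the pivot: 1/5 = 1/5.

1/5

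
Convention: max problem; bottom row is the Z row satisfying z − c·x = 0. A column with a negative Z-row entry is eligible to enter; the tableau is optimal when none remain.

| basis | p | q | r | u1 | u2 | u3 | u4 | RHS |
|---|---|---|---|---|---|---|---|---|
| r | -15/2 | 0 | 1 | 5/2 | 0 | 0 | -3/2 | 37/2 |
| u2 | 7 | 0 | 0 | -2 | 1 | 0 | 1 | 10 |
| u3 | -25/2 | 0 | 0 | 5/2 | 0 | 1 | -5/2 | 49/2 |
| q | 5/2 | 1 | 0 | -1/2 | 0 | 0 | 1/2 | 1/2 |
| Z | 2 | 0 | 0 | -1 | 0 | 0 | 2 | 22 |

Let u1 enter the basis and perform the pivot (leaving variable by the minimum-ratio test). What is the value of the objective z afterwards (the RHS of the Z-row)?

147/5

Ratio test on column u1 — row 1: (37/2)/(5/2) = 37/5; row 2: entry -2 ≤ 0; row 3: (49/2)/(5/2) = 49/5; row 4: entry -1/2 ≤ 0. Minimum is 37/5 at row 1 (r leaves); pivot element 5/2.
Pivot on row 1; the Z-row RHS becomes 22 − (-1)·(37/5) = 147/5.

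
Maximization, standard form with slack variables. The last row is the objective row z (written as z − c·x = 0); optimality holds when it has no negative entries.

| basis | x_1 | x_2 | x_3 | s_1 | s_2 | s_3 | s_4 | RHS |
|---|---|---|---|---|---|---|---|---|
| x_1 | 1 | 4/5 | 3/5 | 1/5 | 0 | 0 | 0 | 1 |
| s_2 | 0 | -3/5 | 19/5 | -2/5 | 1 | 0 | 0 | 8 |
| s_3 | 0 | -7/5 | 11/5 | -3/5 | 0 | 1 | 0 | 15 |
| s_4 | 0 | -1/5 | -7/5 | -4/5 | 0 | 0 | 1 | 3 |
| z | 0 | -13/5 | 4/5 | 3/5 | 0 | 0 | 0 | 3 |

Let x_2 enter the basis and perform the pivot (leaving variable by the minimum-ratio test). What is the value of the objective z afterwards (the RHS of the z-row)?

Ratio test on column x_2 — row 1: 1/(4/5) = 5/4; row 2: entry -3/5 ≤ 0; row 3: entry -7/5 ≤ 0; row 4: entry -1/5 ≤ 0. Minimum is 5/4 at row 1 (x_1 leaves); pivot element 4/5.
Pivot on row 1; the z-row RHS becomes 3 − (-13/5)·(5/4) = 25/4.

25/4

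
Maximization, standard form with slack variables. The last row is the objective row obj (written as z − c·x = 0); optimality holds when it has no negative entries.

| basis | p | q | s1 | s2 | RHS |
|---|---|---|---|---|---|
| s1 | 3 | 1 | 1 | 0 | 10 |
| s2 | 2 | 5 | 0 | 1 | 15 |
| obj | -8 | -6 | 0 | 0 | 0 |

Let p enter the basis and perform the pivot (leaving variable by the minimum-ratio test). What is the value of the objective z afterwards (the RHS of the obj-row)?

Ratio test on column p — row 1: 10/3 = 10/3; row 2: 15/2 = 15/2. Minimum is 10/3 at row 1 (s1 leaves); pivot element 3.
Pivot on row 1; the obj-row RHS becomes 0 − (-8)·(10/3) = 80/3.

80/3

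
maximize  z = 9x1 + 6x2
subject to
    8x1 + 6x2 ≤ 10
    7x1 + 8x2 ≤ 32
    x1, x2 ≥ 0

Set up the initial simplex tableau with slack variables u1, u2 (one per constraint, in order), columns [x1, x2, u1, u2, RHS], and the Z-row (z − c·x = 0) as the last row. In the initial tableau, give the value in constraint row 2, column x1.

7

Constraint 2 has coefficient 7 on x1.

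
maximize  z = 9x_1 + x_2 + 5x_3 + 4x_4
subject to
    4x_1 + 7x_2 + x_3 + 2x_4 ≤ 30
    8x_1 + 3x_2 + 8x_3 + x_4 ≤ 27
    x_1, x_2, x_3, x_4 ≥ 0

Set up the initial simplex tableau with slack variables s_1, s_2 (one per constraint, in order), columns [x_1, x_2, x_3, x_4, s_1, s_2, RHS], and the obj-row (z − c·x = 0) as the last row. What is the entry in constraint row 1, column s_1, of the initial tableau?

Slack s_1 belongs to constraint 1; its column is the unit vector e_1, so the entry in row 1 is 1.

1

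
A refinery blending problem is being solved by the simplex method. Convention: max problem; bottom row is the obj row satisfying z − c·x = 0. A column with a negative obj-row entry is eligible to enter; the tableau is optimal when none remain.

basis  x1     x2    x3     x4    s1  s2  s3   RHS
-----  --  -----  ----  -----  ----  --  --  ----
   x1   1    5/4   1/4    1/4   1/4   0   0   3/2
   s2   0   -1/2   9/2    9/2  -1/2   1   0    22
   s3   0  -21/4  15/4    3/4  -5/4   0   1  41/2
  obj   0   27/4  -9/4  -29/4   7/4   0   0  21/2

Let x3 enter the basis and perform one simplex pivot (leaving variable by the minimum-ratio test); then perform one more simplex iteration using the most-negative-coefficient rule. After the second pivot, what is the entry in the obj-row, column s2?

29/18

Ratio test on column x3 — row 1: (3/2)/(1/4) = 6; row 2: 22/(9/2) = 44/9; row 3: (41/2)/(15/4) = 82/15. Minimum is 44/9 at row 2 (s2 leaves); pivot element 9/2.
Divide row 2 by 9/2; eliminate column x3 from the other rows.
Second iteration: most negative obj-row entry is -5 in column x4, so x4 enters.
Ratio test on column x4 — row 1: entry 0 ≤ 0; row 2: (44/9)/1 = 44/9; row 3: entry -3 ≤ 0. Minimum is 44/9 at row 2 (x3 leaves); pivot element 1.
Divide row 2 by 1; eliminate column x4 from the other rows.
After both pivots, the entry at the obj-row, column s2 is 29/18.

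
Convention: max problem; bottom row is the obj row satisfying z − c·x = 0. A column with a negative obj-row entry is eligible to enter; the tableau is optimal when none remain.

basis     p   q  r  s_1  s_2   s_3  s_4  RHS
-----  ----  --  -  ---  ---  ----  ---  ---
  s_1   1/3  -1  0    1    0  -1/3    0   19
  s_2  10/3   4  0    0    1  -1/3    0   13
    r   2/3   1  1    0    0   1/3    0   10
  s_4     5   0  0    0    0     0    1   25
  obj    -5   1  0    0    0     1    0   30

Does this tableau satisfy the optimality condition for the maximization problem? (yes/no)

The obj-row has a negative entry -5 in column p, so it is not optimal.

no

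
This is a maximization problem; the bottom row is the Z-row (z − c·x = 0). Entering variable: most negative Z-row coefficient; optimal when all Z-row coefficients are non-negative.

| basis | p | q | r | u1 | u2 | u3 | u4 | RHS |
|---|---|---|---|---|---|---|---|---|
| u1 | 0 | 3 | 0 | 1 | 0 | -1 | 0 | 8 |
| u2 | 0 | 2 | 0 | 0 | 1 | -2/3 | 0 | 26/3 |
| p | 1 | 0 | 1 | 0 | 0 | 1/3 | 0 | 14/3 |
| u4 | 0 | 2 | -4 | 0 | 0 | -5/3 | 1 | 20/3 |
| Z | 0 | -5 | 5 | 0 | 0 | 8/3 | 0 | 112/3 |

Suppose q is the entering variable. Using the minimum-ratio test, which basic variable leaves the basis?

Column q entries and ratios — u1: 8/3 = 8/3; u2: (26/3)/2 = 13/3; p: 0 ≤ 0, skip; u4: (20/3)/2 = 10/3.
Smallest ratio is 8/3 in the row of u1, so u1 leaves.

u1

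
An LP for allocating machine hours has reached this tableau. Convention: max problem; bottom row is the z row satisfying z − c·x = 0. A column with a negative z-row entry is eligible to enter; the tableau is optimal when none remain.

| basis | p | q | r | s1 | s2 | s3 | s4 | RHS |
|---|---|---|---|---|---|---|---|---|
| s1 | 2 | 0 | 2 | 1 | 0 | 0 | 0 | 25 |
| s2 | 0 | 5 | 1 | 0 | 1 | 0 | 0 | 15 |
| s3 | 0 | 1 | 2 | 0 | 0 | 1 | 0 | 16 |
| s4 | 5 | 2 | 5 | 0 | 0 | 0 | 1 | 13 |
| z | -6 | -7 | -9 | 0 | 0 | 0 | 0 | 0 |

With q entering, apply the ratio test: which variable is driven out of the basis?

Column q entries and ratios — s1: 0 ≤ 0, skip; s2: 15/5 = 3; s3: 16/1 = 16; s4: 13/2 = 13/2.
Smallest ratio is 3 in the row of s2, so s2 leaves.

s2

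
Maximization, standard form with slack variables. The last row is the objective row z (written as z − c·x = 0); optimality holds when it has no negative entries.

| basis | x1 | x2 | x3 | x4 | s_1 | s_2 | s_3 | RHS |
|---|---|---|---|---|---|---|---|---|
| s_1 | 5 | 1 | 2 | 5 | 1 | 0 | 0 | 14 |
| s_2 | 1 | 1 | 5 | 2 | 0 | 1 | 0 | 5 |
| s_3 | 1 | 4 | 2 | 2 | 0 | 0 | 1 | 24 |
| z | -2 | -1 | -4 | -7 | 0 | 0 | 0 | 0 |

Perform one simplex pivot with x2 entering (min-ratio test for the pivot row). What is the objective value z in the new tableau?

Ratio test on column x2 — row 1: 14/1 = 14; row 2: 5/1 = 5; row 3: 24/4 = 6. Minimum is 5 at row 2 (s_2 leaves); pivot element 1.
Pivot on row 2; the z-row RHS becomes 0 − (-1)·5 = 5.

5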